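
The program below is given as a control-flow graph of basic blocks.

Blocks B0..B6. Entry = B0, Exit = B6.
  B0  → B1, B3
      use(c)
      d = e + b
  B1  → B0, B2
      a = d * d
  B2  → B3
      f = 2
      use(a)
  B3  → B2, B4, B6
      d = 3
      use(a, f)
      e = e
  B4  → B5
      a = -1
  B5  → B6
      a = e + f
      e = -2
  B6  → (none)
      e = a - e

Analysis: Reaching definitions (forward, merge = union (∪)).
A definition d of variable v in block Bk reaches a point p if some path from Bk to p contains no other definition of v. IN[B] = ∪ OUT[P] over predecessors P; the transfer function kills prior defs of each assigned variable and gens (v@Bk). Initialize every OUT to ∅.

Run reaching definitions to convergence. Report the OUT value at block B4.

Fixpoint table:
  B0:  IN={a@B1, d@B0}  OUT={a@B1, d@B0}
  B1:  IN={a@B1, d@B0}  OUT={a@B1, d@B0}
  B2:  IN={a@B1, d@B0, d@B3, e@B3, f@B2}  OUT={a@B1, d@B0, d@B3, e@B3, f@B2}
  B3:  IN={a@B1, d@B0, d@B3, e@B3, f@B2}  OUT={a@B1, d@B3, e@B3, f@B2}
  B4:  IN={a@B1, d@B3, e@B3, f@B2}  OUT={a@B4, d@B3, e@B3, f@B2}
  B5:  IN={a@B4, d@B3, e@B3, f@B2}  OUT={a@B5, d@B3, e@B5, f@B2}
  B6:  IN={a@B1, a@B5, d@B3, e@B3, e@B5, f@B2}  OUT={a@B1, a@B5, d@B3, e@B6, f@B2}

Merge at B4: IN[B4] = OUT[B3] = {a@B1, d@B3, e@B3, f@B2}
Applying B4's transfer function to that IN value gives OUT[B4] (row B4 above).

Answer: {a@B4, d@B3, e@B3, f@B2}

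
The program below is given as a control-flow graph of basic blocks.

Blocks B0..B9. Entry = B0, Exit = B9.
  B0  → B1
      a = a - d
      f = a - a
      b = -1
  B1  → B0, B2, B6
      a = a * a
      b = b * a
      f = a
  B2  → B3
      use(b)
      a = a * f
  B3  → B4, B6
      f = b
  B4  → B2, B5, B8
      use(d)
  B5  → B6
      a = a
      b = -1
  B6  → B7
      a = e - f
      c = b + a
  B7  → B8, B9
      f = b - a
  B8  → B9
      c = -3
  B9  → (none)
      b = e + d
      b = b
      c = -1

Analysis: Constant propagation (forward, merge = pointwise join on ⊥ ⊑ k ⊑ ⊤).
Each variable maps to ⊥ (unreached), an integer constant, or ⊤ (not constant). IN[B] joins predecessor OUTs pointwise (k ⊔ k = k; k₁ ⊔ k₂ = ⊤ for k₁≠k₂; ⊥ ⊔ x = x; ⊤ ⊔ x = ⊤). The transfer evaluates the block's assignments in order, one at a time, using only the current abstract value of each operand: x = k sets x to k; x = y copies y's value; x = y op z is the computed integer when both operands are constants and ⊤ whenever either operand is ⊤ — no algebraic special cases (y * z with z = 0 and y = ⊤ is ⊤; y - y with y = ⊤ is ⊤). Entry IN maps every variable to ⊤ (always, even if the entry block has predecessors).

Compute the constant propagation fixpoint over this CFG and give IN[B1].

Converged values:
  B0:  IN=(all ⊤)  OUT={b:-1; rest ⊤}
  B1:  IN={b:-1; rest ⊤}  OUT=(all ⊤)
  B2:  IN=(all ⊤)  OUT=(all ⊤)
  B3:  IN=(all ⊤)  OUT=(all ⊤)
  B4:  IN=(all ⊤)  OUT=(all ⊤)
  B5:  IN=(all ⊤)  OUT={b:-1; rest ⊤}
  B6:  IN=(all ⊤)  OUT=(all ⊤)
  B7:  IN=(all ⊤)  OUT=(all ⊤)
  B8:  IN=(all ⊤)  OUT={c:-3; rest ⊤}
  B9:  IN=(all ⊤)  OUT={c:-1; rest ⊤}

Merge at B1: IN[B1] = OUT[B0] = {a: ⊤, b: -1, c: ⊤, d: ⊤, e: ⊤, f: ⊤}

Answer: {a: ⊤, b: -1, c: ⊤, d: ⊤, e: ⊤, f: ⊤}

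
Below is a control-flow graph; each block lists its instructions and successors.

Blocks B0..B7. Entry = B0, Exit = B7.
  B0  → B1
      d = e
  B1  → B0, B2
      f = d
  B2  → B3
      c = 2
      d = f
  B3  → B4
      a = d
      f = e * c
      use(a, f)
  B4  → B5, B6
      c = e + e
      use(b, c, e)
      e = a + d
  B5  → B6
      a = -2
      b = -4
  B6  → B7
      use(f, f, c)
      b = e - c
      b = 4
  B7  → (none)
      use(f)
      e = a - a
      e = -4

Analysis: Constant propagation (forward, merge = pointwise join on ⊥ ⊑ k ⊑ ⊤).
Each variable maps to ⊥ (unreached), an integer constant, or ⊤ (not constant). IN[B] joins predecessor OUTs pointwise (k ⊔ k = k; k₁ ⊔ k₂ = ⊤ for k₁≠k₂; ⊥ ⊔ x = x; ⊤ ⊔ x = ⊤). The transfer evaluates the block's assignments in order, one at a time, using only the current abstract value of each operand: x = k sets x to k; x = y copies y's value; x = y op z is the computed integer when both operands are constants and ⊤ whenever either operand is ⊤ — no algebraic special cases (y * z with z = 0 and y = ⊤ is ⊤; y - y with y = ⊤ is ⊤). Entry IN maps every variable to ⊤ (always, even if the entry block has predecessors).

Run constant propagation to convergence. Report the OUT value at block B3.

Answer: {a: ⊤, b: ⊤, c: 2, d: ⊤, e: ⊤, f: ⊤}

Derivation:
Per-block solution:
  B0:  IN=(all ⊤)  OUT=(all ⊤)
  B1:  IN=(all ⊤)  OUT=(all ⊤)
  B2:  IN=(all ⊤)  OUT={c:2; rest ⊤}
  B3:  IN={c:2; rest ⊤}  OUT={c:2; rest ⊤}
  B4:  IN={c:2; rest ⊤}  OUT=(all ⊤)
  B5:  IN=(all ⊤)  OUT={a:-2, b:-4; rest ⊤}
  B6:  IN=(all ⊤)  OUT={b:4; rest ⊤}
  B7:  IN={b:4; rest ⊤}  OUT={b:4, e:-4; rest ⊤}

Merge at B3: IN[B3] = OUT[B2] = {a: ⊤, b: ⊤, c: 2, d: ⊤, e: ⊤, f: ⊤}
Applying B3's transfer function to that IN value gives OUT[B3] (row B3 above).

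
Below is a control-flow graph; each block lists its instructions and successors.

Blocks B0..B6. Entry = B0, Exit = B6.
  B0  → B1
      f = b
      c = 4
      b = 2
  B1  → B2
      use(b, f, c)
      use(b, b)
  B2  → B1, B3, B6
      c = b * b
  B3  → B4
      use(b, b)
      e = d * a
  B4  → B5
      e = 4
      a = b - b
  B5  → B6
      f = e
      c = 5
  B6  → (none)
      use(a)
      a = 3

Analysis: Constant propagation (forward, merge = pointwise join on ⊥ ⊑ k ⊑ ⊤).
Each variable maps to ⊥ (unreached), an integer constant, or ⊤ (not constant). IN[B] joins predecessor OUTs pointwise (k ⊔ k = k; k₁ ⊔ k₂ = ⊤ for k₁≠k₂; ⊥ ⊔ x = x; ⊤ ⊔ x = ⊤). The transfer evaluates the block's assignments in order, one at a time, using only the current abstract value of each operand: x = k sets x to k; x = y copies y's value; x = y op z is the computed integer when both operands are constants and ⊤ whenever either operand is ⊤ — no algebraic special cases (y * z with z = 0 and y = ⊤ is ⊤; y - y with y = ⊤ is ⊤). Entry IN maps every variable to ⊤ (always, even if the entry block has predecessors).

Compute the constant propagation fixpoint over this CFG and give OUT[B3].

Answer: {a: ⊤, b: 2, c: 4, d: ⊤, e: ⊤, f: ⊤}

Working:
Converged values:
  B0:  IN=(all ⊤)  OUT={b:2, c:4; rest ⊤}
  B1:  IN={b:2, c:4; rest ⊤}  OUT={b:2, c:4; rest ⊤}
  B2:  IN={b:2, c:4; rest ⊤}  OUT={b:2, c:4; rest ⊤}
  B3:  IN={b:2, c:4; rest ⊤}  OUT={b:2, c:4; rest ⊤}
  B4:  IN={b:2, c:4; rest ⊤}  OUT={a:0, b:2, c:4, e:4; rest ⊤}
  B5:  IN={a:0, b:2, c:4, e:4; rest ⊤}  OUT={a:0, b:2, c:5, e:4, f:4; rest ⊤}
  B6:  IN={b:2; rest ⊤}  OUT={a:3, b:2; rest ⊤}

Merge at B3: IN[B3] = OUT[B2] = {a: ⊤, b: 2, c: 4, d: ⊤, e: ⊤, f: ⊤}
Applying B3's transfer function to that IN value gives OUT[B3] (row B3 above).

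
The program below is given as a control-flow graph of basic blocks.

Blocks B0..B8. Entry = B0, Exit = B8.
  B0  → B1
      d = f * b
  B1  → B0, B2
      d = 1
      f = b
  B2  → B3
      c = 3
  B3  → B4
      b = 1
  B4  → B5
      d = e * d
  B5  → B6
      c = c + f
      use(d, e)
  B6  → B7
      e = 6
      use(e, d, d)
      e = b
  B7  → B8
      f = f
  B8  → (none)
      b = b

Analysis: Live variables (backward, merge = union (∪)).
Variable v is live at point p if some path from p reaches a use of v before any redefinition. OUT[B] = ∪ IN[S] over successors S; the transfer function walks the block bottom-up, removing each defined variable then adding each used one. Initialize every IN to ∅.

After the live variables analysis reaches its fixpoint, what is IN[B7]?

Answer: {b, f}

Working:
Fixpoint table:
  B0: | IN={b, e, f} | OUT={b, e}
  B1: | IN={b, e} | OUT={b, d, e, f}
  B2: | IN={d, e, f} | OUT={c, d, e, f}
  B3: | IN={c, d, e, f} | OUT={b, c, d, e, f}
  B4: | IN={b, c, d, e, f} | OUT={b, c, d, e, f}
  B5: | IN={b, c, d, e, f} | OUT={b, d, f}
  B6: | IN={b, d, f} | OUT={b, f}
  B7: | IN={b, f} | OUT={b}
  B8: | IN={b} | OUT={}

Merge at B7: OUT[B7] = IN[B8] = {b}
Applying B7's transfer function to that OUT value gives IN[B7] (row B7 above).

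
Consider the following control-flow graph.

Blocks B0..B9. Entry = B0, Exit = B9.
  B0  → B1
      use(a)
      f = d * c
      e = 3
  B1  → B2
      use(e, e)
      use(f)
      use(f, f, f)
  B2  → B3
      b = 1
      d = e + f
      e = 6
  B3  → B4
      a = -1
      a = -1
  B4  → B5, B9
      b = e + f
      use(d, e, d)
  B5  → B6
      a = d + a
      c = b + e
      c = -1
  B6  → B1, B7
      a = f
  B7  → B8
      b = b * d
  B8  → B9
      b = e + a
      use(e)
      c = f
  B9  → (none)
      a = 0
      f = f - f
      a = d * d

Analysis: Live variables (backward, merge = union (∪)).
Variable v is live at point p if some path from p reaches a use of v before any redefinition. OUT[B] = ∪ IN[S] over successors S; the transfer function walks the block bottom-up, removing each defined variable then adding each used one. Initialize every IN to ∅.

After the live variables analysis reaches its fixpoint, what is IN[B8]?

Answer: {a, d, e, f}

Working:
Per-block solution:
  B0: | IN={a, c, d} | OUT={e, f}
  B1: | IN={e, f} | OUT={e, f}
  B2: | IN={e, f} | OUT={d, e, f}
  B3: | IN={d, e, f} | OUT={a, d, e, f}
  B4: | IN={a, d, e, f} | OUT={a, b, d, e, f}
  B5: | IN={a, b, d, e, f} | OUT={b, d, e, f}
  B6: | IN={b, d, e, f} | OUT={a, b, d, e, f}
  B7: | IN={a, b, d, e, f} | OUT={a, d, e, f}
  B8: | IN={a, d, e, f} | OUT={d, f}
  B9: | IN={d, f} | OUT={}

Merge at B8: OUT[B8] = IN[B9] = {d, f}
Applying B8's transfer function to that OUT value gives IN[B8] (row B8 above).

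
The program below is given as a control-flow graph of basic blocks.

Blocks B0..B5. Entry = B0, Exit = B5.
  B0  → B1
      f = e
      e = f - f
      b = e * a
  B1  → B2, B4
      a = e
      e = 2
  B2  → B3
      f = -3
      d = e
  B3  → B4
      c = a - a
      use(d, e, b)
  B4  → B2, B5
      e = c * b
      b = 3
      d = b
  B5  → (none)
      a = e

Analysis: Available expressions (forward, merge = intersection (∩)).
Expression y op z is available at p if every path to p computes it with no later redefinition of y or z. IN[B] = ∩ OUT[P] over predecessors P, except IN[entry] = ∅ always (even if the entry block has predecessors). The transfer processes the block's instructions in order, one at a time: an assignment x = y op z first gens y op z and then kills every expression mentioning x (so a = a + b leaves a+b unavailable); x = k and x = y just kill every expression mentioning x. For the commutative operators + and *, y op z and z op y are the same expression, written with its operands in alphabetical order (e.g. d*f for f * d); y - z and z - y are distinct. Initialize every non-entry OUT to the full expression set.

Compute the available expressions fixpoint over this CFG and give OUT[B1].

Answer: {f-f}

Trace:
Per-block solution:
  B0:  IN={}  OUT={a*e, f-f}
  B1:  IN={a*e, f-f}  OUT={f-f}
  B2:  IN={}  OUT={}
  B3:  IN={}  OUT={a-a}
  B4:  IN={}  OUT={}
  B5:  IN={}  OUT={}

Merge at B1: IN[B1] = OUT[B0] = {a*e, f-f}
Applying B1's transfer function to that IN value gives OUT[B1] (row B1 above).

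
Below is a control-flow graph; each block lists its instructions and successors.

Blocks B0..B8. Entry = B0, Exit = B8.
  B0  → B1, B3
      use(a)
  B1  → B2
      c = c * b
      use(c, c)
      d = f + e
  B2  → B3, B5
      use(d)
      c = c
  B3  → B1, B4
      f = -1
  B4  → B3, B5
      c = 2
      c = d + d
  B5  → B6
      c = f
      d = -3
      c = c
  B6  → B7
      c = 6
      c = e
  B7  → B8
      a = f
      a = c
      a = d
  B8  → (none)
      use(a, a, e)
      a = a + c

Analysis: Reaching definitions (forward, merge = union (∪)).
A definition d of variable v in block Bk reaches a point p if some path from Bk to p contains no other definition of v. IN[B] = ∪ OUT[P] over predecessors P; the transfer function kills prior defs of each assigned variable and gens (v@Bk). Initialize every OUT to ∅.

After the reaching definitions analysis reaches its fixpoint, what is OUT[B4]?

Answer: {c@B4, d@B1, f@B3}

Derivation:
Converged values:
  B0:  IN={}  OUT={}
  B1:  IN={c@B2, c@B4, d@B1, f@B3}  OUT={c@B1, d@B1, f@B3}
  B2:  IN={c@B1, d@B1, f@B3}  OUT={c@B2, d@B1, f@B3}
  B3:  IN={c@B2, c@B4, d@B1, f@B3}  OUT={c@B2, c@B4, d@B1, f@B3}
  B4:  IN={c@B2, c@B4, d@B1, f@B3}  OUT={c@B4, d@B1, f@B3}
  B5:  IN={c@B2, c@B4, d@B1, f@B3}  OUT={c@B5, d@B5, f@B3}
  B6:  IN={c@B5, d@B5, f@B3}  OUT={c@B6, d@B5, f@B3}
  B7:  IN={c@B6, d@B5, f@B3}  OUT={a@B7, c@B6, d@B5, f@B3}
  B8:  IN={a@B7, c@B6, d@B5, f@B3}  OUT={a@B8, c@B6, d@B5, f@B3}

Merge at B4: IN[B4] = OUT[B3] = {c@B2, c@B4, d@B1, f@B3}
Applying B4's transfer function to that IN value gives OUT[B4] (row B4 above).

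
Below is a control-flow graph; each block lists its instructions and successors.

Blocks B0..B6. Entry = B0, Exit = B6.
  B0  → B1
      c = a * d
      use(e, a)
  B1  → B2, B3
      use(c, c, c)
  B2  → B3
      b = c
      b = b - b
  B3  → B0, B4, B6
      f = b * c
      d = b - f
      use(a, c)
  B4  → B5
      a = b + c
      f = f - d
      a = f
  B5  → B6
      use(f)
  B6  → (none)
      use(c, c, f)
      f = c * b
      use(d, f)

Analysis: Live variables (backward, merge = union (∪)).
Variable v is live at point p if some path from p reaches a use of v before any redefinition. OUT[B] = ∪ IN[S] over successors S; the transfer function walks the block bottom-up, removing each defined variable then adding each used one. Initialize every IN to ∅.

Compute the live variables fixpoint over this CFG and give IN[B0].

Converged values:
  B0:  IN={a, b, d, e}  OUT={a, b, c, e}
  B1:  IN={a, b, c, e}  OUT={a, b, c, e}
  B2:  IN={a, c, e}  OUT={a, b, c, e}
  B3:  IN={a, b, c, e}  OUT={a, b, c, d, e, f}
  B4:  IN={b, c, d, f}  OUT={b, c, d, f}
  B5:  IN={b, c, d, f}  OUT={b, c, d, f}
  B6:  IN={b, c, d, f}  OUT={}

Merge at B0: OUT[B0] = IN[B1] = {a, b, c, e}
Applying B0's transfer function to that OUT value gives IN[B0] (row B0 above).

Answer: {a, b, d, e}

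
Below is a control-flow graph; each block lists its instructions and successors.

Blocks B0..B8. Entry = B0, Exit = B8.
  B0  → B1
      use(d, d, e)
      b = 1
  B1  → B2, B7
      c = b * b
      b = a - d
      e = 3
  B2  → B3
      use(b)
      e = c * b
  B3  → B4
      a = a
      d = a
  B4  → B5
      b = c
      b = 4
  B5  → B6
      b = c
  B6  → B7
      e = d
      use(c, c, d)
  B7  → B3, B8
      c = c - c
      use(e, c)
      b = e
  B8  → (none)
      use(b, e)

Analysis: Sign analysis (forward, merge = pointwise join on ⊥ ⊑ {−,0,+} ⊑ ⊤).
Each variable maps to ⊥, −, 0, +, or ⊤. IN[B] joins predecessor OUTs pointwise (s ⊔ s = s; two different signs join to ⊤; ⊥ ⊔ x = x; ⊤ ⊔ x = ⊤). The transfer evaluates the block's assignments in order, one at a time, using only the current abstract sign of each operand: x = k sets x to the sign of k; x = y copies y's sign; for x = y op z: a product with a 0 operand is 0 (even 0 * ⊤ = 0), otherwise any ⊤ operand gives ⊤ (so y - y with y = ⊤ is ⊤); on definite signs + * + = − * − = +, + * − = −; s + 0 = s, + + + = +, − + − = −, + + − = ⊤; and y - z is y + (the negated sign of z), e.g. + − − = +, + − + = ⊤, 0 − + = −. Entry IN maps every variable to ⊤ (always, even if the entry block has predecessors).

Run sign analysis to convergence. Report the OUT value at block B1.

Per-block solution:
  B0:  IN=(all ⊤)  OUT={b:+; rest ⊤}
  B1:  IN={b:+; rest ⊤}  OUT={c:+, e:+; rest ⊤}
  B2:  IN={c:+, e:+; rest ⊤}  OUT={c:+; rest ⊤}
  B3:  IN=(all ⊤)  OUT=(all ⊤)
  B4:  IN=(all ⊤)  OUT={b:+; rest ⊤}
  B5:  IN={b:+; rest ⊤}  OUT=(all ⊤)
  B6:  IN=(all ⊤)  OUT=(all ⊤)
  B7:  IN=(all ⊤)  OUT=(all ⊤)
  B8:  IN=(all ⊤)  OUT=(all ⊤)

Merge at B1: IN[B1] = OUT[B0] = {a: ⊤, b: +, c: ⊤, d: ⊤, e: ⊤, f: ⊤}
Applying B1's transfer function to that IN value gives OUT[B1] (row B1 above).

Answer: {a: ⊤, b: ⊤, c: +, d: ⊤, e: +, f: ⊤}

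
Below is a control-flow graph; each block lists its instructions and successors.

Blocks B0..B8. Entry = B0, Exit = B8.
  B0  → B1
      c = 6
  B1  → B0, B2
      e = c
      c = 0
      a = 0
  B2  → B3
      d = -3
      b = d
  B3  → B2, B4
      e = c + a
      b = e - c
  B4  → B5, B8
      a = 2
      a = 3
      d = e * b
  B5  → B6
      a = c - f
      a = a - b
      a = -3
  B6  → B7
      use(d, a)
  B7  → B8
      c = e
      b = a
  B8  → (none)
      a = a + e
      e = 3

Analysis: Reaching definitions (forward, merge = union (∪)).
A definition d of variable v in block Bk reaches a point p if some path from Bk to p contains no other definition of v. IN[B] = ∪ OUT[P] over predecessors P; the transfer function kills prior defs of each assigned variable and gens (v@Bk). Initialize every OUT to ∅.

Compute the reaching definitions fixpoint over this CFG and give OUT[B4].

Converged values:
  B0: | IN={a@B1, c@B1, e@B1} | OUT={a@B1, c@B0, e@B1}
  B1: | IN={a@B1, c@B0, e@B1} | OUT={a@B1, c@B1, e@B1}
  B2: | IN={a@B1, b@B3, c@B1, d@B2, e@B1, e@B3} | OUT={a@B1, b@B2, c@B1, d@B2, e@B1, e@B3}
  B3: | IN={a@B1, b@B2, c@B1, d@B2, e@B1, e@B3} | OUT={a@B1, b@B3, c@B1, d@B2, e@B3}
  B4: | IN={a@B1, b@B3, c@B1, d@B2, e@B3} | OUT={a@B4, b@B3, c@B1, d@B4, e@B3}
  B5: | IN={a@B4, b@B3, c@B1, d@B4, e@B3} | OUT={a@B5, b@B3, c@B1, d@B4, e@B3}
  B6: | IN={a@B5, b@B3, c@B1, d@B4, e@B3} | OUT={a@B5, b@B3, c@B1, d@B4, e@B3}
  B7: | IN={a@B5, b@B3, c@B1, d@B4, e@B3} | OUT={a@B5, b@B7, c@B7, d@B4, e@B3}
  B8: | IN={a@B4, a@B5, b@B3, b@B7, c@B1, c@B7, d@B4, e@B3} | OUT={a@B8, b@B3, b@B7, c@B1, c@B7, d@B4, e@B8}

Merge at B4: IN[B4] = OUT[B3] = {a@B1, b@B3, c@B1, d@B2, e@B3}
Applying B4's transfer function to that IN value gives OUT[B4] (row B4 above).

Answer: {a@B4, b@B3, c@B1, d@B4, e@B3}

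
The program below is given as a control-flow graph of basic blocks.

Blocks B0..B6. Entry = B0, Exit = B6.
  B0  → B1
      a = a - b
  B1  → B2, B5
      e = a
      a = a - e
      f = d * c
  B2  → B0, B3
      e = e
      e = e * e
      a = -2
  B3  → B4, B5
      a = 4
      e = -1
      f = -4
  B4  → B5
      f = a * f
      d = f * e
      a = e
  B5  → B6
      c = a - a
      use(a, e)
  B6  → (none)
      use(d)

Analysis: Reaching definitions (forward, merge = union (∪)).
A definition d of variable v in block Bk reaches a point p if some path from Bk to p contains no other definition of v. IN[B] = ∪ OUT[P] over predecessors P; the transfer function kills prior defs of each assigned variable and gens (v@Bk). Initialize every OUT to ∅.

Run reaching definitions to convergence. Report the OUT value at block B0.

Per-block solution:
  B0: | IN={a@B2, e@B2, f@B1} | OUT={a@B0, e@B2, f@B1}
  B1: | IN={a@B0, e@B2, f@B1} | OUT={a@B1, e@B1, f@B1}
  B2: | IN={a@B1, e@B1, f@B1} | OUT={a@B2, e@B2, f@B1}
  B3: | IN={a@B2, e@B2, f@B1} | OUT={a@B3, e@B3, f@B3}
  B4: | IN={a@B3, e@B3, f@B3} | OUT={a@B4, d@B4, e@B3, f@B4}
  B5: | IN={a@B1, a@B3, a@B4, d@B4, e@B1, e@B3, f@B1, f@B3, f@B4} | OUT={a@B1, a@B3, a@B4, c@B5, d@B4, e@B1, e@B3, f@B1, f@B3, f@B4}
  B6: | IN={a@B1, a@B3, a@B4, c@B5, d@B4, e@B1, e@B3, f@B1, f@B3, f@B4} | OUT={a@B1, a@B3, a@B4, c@B5, d@B4, e@B1, e@B3, f@B1, f@B3, f@B4}

Merge at B0 (entry node, so the boundary value {} is joined with the incoming edge(s)): IN[B0] = {} ⊔ OUT[B2] = {a@B2, e@B2, f@B1}
Applying B0's transfer function to that IN value gives OUT[B0] (row B0 above).

Answer: {a@B0, e@B2, f@B1}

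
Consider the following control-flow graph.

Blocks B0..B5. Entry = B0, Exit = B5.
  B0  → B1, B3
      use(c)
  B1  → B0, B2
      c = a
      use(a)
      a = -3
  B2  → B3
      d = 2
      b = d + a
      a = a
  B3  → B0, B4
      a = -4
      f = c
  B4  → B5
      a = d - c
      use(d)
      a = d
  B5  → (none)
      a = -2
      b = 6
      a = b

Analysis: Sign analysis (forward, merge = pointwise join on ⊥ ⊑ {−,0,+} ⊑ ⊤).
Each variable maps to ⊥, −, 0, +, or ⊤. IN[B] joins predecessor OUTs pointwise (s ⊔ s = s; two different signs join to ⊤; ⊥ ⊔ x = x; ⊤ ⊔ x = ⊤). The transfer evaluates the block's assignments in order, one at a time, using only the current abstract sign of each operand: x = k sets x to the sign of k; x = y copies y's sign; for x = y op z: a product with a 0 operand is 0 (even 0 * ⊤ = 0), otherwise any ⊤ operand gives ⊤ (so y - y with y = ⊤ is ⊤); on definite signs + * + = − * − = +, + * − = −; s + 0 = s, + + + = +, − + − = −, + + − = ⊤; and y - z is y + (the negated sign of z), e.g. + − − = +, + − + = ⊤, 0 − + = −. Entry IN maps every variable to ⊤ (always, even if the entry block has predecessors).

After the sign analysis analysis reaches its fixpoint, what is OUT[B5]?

Fixpoint table:
  B0: | IN=(all ⊤) | OUT=(all ⊤)
  B1: | IN=(all ⊤) | OUT={a:-; rest ⊤}
  B2: | IN={a:-; rest ⊤} | OUT={a:-, d:+; rest ⊤}
  B3: | IN=(all ⊤) | OUT={a:-; rest ⊤}
  B4: | IN={a:-; rest ⊤} | OUT=(all ⊤)
  B5: | IN=(all ⊤) | OUT={a:+, b:+; rest ⊤}

Merge at B5: IN[B5] = OUT[B4] = {a: ⊤, b: ⊤, c: ⊤, d: ⊤, e: ⊤, f: ⊤}
Applying B5's transfer function to that IN value gives OUT[B5] (row B5 above).

Answer: {a: +, b: +, c: ⊤, d: ⊤, e: ⊤, f: ⊤}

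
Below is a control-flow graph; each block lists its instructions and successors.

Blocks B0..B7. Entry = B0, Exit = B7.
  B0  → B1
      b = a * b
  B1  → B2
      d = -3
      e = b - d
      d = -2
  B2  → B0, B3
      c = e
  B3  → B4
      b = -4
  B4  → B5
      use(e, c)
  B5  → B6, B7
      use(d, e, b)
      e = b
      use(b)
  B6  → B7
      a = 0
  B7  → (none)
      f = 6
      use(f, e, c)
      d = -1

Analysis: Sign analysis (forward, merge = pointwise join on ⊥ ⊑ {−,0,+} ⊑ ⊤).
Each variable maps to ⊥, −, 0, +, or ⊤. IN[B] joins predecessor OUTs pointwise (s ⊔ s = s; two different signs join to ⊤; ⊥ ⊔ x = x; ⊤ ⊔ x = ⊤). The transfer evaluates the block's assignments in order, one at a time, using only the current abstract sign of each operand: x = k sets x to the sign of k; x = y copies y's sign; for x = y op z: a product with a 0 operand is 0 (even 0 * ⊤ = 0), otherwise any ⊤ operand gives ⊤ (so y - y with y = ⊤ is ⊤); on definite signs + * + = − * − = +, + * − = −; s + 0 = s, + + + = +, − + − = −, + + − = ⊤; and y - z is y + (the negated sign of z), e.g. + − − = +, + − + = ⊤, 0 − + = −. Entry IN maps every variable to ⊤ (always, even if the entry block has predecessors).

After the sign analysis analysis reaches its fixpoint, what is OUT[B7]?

Converged values:
  B0:   IN=(all ⊤)   OUT=(all ⊤)
  B1:   IN=(all ⊤)   OUT={d:-; rest ⊤}
  B2:   IN={d:-; rest ⊤}   OUT={d:-; rest ⊤}
  B3:   IN={d:-; rest ⊤}   OUT={b:-, d:-; rest ⊤}
  B4:   IN={b:-, d:-; rest ⊤}   OUT={b:-, d:-; rest ⊤}
  B5:   IN={b:-, d:-; rest ⊤}   OUT={b:-, d:-, e:-; rest ⊤}
  B6:   IN={b:-, d:-, e:-; rest ⊤}   OUT={a:0, b:-, d:-, e:-; rest ⊤}
  B7:   IN={b:-, d:-, e:-; rest ⊤}   OUT={b:-, d:-, e:-, f:+; rest ⊤}

Merge at B7: IN[B7] = OUT[B5] ⊔ OUT[B6] = {a: ⊤, b: -, c: ⊤, d: -, e: -, f: ⊤}
Applying B7's transfer function to that IN value gives OUT[B7] (row B7 above).

Answer: {a: ⊤, b: -, c: ⊤, d: -, e: -, f: +}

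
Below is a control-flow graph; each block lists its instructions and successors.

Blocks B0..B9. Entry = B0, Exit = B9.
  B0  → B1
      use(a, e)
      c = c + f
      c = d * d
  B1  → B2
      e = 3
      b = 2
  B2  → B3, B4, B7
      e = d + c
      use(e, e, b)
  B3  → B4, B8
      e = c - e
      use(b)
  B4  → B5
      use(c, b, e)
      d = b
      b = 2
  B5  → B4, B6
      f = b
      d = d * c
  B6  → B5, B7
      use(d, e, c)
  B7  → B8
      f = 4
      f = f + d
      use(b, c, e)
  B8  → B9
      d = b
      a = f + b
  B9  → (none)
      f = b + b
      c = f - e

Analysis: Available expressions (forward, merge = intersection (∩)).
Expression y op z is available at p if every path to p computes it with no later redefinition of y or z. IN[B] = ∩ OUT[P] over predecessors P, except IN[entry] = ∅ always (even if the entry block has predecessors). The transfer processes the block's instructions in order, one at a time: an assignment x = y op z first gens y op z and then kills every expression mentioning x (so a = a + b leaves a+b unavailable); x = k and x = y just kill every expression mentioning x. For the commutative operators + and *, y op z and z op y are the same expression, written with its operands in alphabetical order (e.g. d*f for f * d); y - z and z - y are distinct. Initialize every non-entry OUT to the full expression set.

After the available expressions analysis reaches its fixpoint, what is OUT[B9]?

Converged values:
  B0:  IN={}  OUT={d*d}
  B1:  IN={d*d}  OUT={d*d}
  B2:  IN={d*d}  OUT={c+d, d*d}
  B3:  IN={c+d, d*d}  OUT={c+d, d*d}
  B4:  IN={}  OUT={}
  B5:  IN={}  OUT={}
  B6:  IN={}  OUT={}
  B7:  IN={}  OUT={}
  B8:  IN={}  OUT={b+f}
  B9:  IN={b+f}  OUT={b+b, f-e}

Merge at B9: IN[B9] = OUT[B8] = {b+f}
Applying B9's transfer function to that IN value gives OUT[B9] (row B9 above).

Answer: {b+b, f-e}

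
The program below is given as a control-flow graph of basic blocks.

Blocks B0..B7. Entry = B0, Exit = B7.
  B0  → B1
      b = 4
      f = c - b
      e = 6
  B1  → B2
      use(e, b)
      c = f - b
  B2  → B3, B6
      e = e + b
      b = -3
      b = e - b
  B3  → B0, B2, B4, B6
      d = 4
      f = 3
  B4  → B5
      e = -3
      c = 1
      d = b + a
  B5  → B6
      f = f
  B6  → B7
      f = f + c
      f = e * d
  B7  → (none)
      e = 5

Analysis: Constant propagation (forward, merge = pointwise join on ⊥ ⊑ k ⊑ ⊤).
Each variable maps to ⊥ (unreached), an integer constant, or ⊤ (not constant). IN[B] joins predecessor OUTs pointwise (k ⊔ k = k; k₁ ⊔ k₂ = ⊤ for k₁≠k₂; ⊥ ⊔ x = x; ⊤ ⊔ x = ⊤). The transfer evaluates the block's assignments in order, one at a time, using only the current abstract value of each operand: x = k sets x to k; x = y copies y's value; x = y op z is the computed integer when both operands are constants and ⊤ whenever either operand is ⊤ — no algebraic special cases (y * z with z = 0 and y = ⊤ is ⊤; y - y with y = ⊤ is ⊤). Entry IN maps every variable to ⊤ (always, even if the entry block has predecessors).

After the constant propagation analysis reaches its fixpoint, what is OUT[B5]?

Answer: {a: ⊤, b: ⊤, c: 1, d: ⊤, e: -3, f: 3}

Trace:
Per-block solution:
  B0:   IN=(all ⊤)   OUT={b:4, e:6; rest ⊤}
  B1:   IN={b:4, e:6; rest ⊤}   OUT={b:4, e:6; rest ⊤}
  B2:   IN=(all ⊤)   OUT=(all ⊤)
  B3:   IN=(all ⊤)   OUT={d:4, f:3; rest ⊤}
  B4:   IN={d:4, f:3; rest ⊤}   OUT={c:1, e:-3, f:3; rest ⊤}
  B5:   IN={c:1, e:-3, f:3; rest ⊤}   OUT={c:1, e:-3, f:3; rest ⊤}
  B6:   IN=(all ⊤)   OUT=(all ⊤)
  B7:   IN=(all ⊤)   OUT={e:5; rest ⊤}

Merge at B5: IN[B5] = OUT[B4] = {a: ⊤, b: ⊤, c: 1, d: ⊤, e: -3, f: 3}
Applying B5's transfer function to that IN value gives OUT[B5] (row B5 above).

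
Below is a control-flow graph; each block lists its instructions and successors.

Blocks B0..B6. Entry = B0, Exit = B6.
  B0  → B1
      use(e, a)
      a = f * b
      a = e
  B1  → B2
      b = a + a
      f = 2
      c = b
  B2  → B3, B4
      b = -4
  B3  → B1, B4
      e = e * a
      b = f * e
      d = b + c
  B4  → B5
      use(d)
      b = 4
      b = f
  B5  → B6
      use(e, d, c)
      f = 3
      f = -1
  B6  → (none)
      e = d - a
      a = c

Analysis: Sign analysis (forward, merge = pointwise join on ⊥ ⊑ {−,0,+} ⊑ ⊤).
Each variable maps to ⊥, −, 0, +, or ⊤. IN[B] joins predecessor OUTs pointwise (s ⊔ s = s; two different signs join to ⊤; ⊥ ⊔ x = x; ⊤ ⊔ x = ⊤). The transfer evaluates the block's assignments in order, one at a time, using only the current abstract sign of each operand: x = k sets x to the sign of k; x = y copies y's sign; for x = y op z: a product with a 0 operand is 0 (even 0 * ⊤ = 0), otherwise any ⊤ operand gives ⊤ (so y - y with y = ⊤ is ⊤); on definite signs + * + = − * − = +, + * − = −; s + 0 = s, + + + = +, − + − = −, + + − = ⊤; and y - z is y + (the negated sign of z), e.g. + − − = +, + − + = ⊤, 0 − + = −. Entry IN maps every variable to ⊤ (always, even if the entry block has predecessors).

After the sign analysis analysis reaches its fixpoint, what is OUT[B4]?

Converged values:
  B0: | IN=(all ⊤) | OUT=(all ⊤)
  B1: | IN=(all ⊤) | OUT={f:+; rest ⊤}
  B2: | IN={f:+; rest ⊤} | OUT={b:-, f:+; rest ⊤}
  B3: | IN={b:-, f:+; rest ⊤} | OUT={f:+; rest ⊤}
  B4: | IN={f:+; rest ⊤} | OUT={b:+, f:+; rest ⊤}
  B5: | IN={b:+, f:+; rest ⊤} | OUT={b:+, f:-; rest ⊤}
  B6: | IN={b:+, f:-; rest ⊤} | OUT={b:+, f:-; rest ⊤}

Merge at B4: IN[B4] = OUT[B2] ⊔ OUT[B3] = {a: ⊤, b: ⊤, c: ⊤, d: ⊤, e: ⊤, f: +}
Applying B4's transfer function to that IN value gives OUT[B4] (row B4 above).

Answer: {a: ⊤, b: +, c: ⊤, d: ⊤, e: ⊤, f: +}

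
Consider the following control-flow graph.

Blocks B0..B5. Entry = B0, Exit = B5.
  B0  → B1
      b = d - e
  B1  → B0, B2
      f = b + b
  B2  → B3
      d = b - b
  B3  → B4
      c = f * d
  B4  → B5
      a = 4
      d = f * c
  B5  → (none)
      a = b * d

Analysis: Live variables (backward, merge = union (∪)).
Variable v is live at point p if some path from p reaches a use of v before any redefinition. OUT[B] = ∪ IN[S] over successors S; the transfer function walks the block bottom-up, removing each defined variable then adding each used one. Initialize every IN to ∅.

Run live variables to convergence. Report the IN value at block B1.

Answer: {b, d, e}

Trace:
Per-block solution:
  B0: | IN={d, e} | OUT={b, d, e}
  B1: | IN={b, d, e} | OUT={b, d, e, f}
  B2: | IN={b, f} | OUT={b, d, f}
  B3: | IN={b, d, f} | OUT={b, c, f}
  B4: | IN={b, c, f} | OUT={b, d}
  B5: | IN={b, d} | OUT={}

Merge at B1: OUT[B1] = IN[B0] ⊔ IN[B2] = {b, d, e, f}
Applying B1's transfer function to that OUT value gives IN[B1] (row B1 above).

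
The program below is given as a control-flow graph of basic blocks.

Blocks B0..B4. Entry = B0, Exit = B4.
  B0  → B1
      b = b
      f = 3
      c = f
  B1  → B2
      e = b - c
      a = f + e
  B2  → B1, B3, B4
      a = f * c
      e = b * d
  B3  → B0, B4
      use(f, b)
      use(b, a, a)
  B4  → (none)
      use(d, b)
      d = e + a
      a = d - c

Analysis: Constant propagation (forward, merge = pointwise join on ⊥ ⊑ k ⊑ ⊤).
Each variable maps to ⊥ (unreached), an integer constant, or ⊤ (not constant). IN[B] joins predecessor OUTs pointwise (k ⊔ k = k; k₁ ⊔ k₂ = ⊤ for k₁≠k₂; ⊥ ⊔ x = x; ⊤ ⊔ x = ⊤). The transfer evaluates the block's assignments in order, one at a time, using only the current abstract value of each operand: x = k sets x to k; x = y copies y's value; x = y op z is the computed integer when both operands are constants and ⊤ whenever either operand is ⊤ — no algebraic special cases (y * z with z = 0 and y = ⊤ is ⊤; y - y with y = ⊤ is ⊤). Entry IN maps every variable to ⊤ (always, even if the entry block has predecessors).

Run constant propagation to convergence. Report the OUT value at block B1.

Answer: {a: ⊤, b: ⊤, c: 3, d: ⊤, e: ⊤, f: 3}

Trace:
Fixpoint table:
  B0:  IN=(all ⊤)  OUT={c:3, f:3; rest ⊤}
  B1:  IN={c:3, f:3; rest ⊤}  OUT={c:3, f:3; rest ⊤}
  B2:  IN={c:3, f:3; rest ⊤}  OUT={a:9, c:3, f:3; rest ⊤}
  B3:  IN={a:9, c:3, f:3; rest ⊤}  OUT={a:9, c:3, f:3; rest ⊤}
  B4:  IN={a:9, c:3, f:3; rest ⊤}  OUT={c:3, f:3; rest ⊤}

Merge at B1: IN[B1] = OUT[B0] ⊔ OUT[B2] = {a: ⊤, b: ⊤, c: 3, d: ⊤, e: ⊤, f: 3}
Applying B1's transfer function to that IN value gives OUT[B1] (row B1 above).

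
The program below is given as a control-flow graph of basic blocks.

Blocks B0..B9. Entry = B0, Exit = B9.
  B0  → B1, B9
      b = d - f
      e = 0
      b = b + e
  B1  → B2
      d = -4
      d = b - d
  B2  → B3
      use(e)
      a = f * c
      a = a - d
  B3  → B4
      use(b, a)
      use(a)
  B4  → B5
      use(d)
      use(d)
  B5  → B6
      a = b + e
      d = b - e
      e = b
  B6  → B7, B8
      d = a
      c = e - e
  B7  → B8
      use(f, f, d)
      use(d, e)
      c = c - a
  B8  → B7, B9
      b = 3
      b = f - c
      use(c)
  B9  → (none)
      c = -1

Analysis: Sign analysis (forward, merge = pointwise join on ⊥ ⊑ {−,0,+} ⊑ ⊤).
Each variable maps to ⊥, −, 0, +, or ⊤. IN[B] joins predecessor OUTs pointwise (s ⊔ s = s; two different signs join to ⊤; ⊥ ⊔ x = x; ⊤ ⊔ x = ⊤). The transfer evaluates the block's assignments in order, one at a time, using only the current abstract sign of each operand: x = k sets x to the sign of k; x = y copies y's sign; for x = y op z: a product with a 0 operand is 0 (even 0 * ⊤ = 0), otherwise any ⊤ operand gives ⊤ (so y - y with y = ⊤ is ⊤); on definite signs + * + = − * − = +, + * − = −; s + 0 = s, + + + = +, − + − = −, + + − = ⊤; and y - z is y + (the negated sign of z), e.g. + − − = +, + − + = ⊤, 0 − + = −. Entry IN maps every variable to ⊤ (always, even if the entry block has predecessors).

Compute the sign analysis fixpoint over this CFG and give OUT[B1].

Answer: {a: ⊤, b: ⊤, c: ⊤, d: ⊤, e: 0, f: ⊤}

Derivation:
Per-block solution:
  B0: | IN=(all ⊤) | OUT={e:0; rest ⊤}
  B1: | IN={e:0; rest ⊤} | OUT={e:0; rest ⊤}
  B2: | IN={e:0; rest ⊤} | OUT={e:0; rest ⊤}
  B3: | IN={e:0; rest ⊤} | OUT={e:0; rest ⊤}
  B4: | IN={e:0; rest ⊤} | OUT={e:0; rest ⊤}
  B5: | IN={e:0; rest ⊤} | OUT=(all ⊤)
  B6: | IN=(all ⊤) | OUT=(all ⊤)
  B7: | IN=(all ⊤) | OUT=(all ⊤)
  B8: | IN=(all ⊤) | OUT=(all ⊤)
  B9: | IN=(all ⊤) | OUT={c:-; rest ⊤}

Merge at B1: IN[B1] = OUT[B0] = {a: ⊤, b: ⊤, c: ⊤, d: ⊤, e: 0, f: ⊤}
Applying B1's transfer function to that IN value gives OUT[B1] (row B1 above).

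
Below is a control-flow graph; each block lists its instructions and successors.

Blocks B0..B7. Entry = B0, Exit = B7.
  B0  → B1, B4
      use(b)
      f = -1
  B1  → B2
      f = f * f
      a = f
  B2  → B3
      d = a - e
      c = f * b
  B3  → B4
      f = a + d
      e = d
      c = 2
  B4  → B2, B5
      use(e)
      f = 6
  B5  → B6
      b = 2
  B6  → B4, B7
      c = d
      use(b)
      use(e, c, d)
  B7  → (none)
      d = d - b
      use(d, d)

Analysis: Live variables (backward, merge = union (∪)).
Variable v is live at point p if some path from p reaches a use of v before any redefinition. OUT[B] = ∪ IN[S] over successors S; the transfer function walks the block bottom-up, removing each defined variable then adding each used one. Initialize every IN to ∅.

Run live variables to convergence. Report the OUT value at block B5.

Answer: {a, b, d, e}

Derivation:
Per-block solution:
  B0:  IN={a, b, d, e}  OUT={a, b, d, e, f}
  B1:  IN={b, e, f}  OUT={a, b, e, f}
  B2:  IN={a, b, e, f}  OUT={a, b, d}
  B3:  IN={a, b, d}  OUT={a, b, d, e}
  B4:  IN={a, b, d, e}  OUT={a, b, d, e, f}
  B5:  IN={a, d, e}  OUT={a, b, d, e}
  B6:  IN={a, b, d, e}  OUT={a, b, d, e}
  B7:  IN={b, d}  OUT={}

Merge at B5: OUT[B5] = IN[B6] = {a, b, d, e}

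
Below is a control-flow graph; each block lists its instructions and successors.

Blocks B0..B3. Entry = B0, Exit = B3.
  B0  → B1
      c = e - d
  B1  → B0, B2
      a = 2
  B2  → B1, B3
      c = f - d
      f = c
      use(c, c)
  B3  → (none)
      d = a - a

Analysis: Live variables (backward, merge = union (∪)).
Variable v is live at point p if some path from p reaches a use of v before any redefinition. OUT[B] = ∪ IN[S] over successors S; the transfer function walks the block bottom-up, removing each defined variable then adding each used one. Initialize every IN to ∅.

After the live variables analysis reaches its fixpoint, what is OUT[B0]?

Answer: {d, e, f}

Working:
Per-block solution:
  B0: | IN={d, e, f} | OUT={d, e, f}
  B1: | IN={d, e, f} | OUT={a, d, e, f}
  B2: | IN={a, d, e, f} | OUT={a, d, e, f}
  B3: | IN={a} | OUT={}

Merge at B0: OUT[B0] = IN[B1] = {d, e, f}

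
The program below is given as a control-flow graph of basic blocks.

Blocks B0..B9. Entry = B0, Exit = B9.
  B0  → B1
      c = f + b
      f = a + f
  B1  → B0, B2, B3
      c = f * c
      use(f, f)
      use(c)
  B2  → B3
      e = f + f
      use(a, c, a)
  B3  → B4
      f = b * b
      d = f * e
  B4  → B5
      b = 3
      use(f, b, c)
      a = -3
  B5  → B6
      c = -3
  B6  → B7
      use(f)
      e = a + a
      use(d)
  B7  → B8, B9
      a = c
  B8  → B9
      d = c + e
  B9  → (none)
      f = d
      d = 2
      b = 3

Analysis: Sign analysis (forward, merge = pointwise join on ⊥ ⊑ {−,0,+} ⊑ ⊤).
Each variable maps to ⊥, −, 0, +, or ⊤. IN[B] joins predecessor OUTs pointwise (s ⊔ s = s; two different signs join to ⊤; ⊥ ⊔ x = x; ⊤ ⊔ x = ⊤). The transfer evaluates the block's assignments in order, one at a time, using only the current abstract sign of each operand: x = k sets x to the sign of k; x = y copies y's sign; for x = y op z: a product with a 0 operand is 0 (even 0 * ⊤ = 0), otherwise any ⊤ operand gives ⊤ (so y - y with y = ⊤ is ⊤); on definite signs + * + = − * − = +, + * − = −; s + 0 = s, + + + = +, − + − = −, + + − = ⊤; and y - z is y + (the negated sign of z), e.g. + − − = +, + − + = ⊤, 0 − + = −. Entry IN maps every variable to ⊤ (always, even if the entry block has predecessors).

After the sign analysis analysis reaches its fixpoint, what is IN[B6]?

Per-block solution:
  B0:  IN=(all ⊤)  OUT=(all ⊤)
  B1:  IN=(all ⊤)  OUT=(all ⊤)
  B2:  IN=(all ⊤)  OUT=(all ⊤)
  B3:  IN=(all ⊤)  OUT=(all ⊤)
  B4:  IN=(all ⊤)  OUT={a:-, b:+; rest ⊤}
  B5:  IN={a:-, b:+; rest ⊤}  OUT={a:-, b:+, c:-; rest ⊤}
  B6:  IN={a:-, b:+, c:-; rest ⊤}  OUT={a:-, b:+, c:-, e:-; rest ⊤}
  B7:  IN={a:-, b:+, c:-, e:-; rest ⊤}  OUT={a:-, b:+, c:-, e:-; rest ⊤}
  B8:  IN={a:-, b:+, c:-, e:-; rest ⊤}  OUT={a:-, b:+, c:-, d:-, e:-; rest ⊤}
  B9:  IN={a:-, b:+, c:-, e:-; rest ⊤}  OUT={a:-, b:+, c:-, d:+, e:-; rest ⊤}

Merge at B6: IN[B6] = OUT[B5] = {a: -, b: +, c: -, d: ⊤, e: ⊤, f: ⊤}

Answer: {a: -, b: +, c: -, d: ⊤, e: ⊤, f: ⊤}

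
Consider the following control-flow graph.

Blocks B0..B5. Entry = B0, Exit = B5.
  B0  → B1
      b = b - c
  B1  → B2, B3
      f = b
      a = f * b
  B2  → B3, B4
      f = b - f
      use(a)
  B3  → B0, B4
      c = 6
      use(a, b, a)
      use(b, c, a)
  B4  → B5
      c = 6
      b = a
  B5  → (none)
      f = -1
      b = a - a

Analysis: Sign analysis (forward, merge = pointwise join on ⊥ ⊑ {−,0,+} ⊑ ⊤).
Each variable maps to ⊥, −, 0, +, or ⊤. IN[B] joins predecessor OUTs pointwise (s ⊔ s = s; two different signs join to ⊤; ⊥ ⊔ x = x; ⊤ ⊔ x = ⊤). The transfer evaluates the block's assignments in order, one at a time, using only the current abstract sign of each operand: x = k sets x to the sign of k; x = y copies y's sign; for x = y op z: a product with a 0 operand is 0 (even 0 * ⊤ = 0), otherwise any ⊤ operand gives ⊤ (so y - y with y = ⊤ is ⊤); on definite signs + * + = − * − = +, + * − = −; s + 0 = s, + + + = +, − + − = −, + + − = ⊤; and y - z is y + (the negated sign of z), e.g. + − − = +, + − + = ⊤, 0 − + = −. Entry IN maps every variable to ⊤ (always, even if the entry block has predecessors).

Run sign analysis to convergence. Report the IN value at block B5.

Answer: {a: ⊤, b: ⊤, c: +, d: ⊤, e: ⊤, f: ⊤}

Trace:
Converged values:
  B0:   IN=(all ⊤)   OUT=(all ⊤)
  B1:   IN=(all ⊤)   OUT=(all ⊤)
  B2:   IN=(all ⊤)   OUT=(all ⊤)
  B3:   IN=(all ⊤)   OUT={c:+; rest ⊤}
  B4:   IN=(all ⊤)   OUT={c:+; rest ⊤}
  B5:   IN={c:+; rest ⊤}   OUT={c:+, f:-; rest ⊤}

Merge at B5: IN[B5] = OUT[B4] = {a: ⊤, b: ⊤, c: +, d: ⊤, e: ⊤, f: ⊤}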